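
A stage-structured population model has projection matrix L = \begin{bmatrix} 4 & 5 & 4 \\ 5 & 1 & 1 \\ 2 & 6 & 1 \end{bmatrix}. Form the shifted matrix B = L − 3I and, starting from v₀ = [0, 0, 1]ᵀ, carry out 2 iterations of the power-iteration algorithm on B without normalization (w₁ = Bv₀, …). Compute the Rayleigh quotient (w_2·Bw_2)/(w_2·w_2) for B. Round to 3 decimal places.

1.936

B = L − 3I has rows (1, 5, 4); (5, -2, 1); (2, 6, -2)
w1 = Bv₀ = (4, 1, -2)
w2 = Bw1 = (1, 16, 18)
Bw2 = (153, -9, 62)
w2·Bw2 = 1125; w2·w2 = 581; μ ≈ 1125/581 = 1.936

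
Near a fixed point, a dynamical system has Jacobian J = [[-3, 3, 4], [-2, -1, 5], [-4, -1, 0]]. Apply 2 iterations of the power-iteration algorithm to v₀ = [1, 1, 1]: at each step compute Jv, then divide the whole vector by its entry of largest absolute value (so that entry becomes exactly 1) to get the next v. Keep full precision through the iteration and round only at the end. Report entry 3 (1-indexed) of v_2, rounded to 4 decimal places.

Jv0 = (4.00000, 2.00000, -5.00000); divide by -5.00000 → v1 = (-0.80000, -0.40000, 1.00000)
Jv1 = (5.20000, 7.00000, 3.60000); divide by 7.00000 → v2 = (0.74286, 1.00000, 0.51429)
Requested entry of v2: -18/-35 = 0.5143

0.5143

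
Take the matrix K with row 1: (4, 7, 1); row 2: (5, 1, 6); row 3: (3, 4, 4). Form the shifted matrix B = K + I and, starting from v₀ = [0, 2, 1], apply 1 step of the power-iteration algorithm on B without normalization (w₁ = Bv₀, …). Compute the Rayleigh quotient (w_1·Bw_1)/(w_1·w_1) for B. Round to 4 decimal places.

μ ≈ 12.2470

B = K + I has rows (5, 7, 1); (5, 2, 6); (3, 4, 5)
w1 = Bv₀ = (15, 10, 13)
Bw1 = (158, 173, 150)
w1·Bw1 = 6050; w1·w1 = 494; μ ≈ 6050/494 = 12.2470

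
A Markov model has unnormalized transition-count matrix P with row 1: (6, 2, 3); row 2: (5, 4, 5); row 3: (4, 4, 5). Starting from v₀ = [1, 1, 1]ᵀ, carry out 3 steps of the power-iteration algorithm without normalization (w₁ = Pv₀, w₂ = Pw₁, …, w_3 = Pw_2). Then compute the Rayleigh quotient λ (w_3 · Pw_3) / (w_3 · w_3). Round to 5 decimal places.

w1 = Pv₀ = (6·1 + 2·1 + 3·1; 5·1 + 4·1 + 5·1; 4·1 + 4·1 + 5·1) = (11, 14, 13)
w2 = Pw1 = (6·11 + 2·14 + 3·13; 5·11 + 4·14 + 5·13; 4·11 + 4·14 + 5·13) = (133, 176, 165)
w3 = Pw2 = (1645, 2194, 2061)
Pw3 = (20441, 27306, 25661)
w3·Pw3 = 1645·20441 + 2194·27306 + 2061·25661 = 146422130; w3·w3 = 1645·1645 + 2194·2194 + 2061·2061 = 11767382
λ ≈ 146422130/11767382 = 12.44305

12.44305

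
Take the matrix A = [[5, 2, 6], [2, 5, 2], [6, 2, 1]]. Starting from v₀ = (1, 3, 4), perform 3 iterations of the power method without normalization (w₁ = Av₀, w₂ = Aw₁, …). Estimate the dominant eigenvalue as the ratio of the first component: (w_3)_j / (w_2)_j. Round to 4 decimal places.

λ ≈ 11.5732

w1 = Av₀ = (5·1 + 2·3 + 6·4; 2·1 + 5·3 + 2·4; 6·1 + 2·3 + 1·4) = (35, 25, 16)
w2 = Aw1 = (5·35 + 2·25 + 6·16; 2·35 + 5·25 + 2·16; 6·35 + 2·25 + 1·16) = (321, 227, 276)
w3 = Aw2 = (3715, 2329, 2656)
Ratio at component: 3715 / 321 = 11.5732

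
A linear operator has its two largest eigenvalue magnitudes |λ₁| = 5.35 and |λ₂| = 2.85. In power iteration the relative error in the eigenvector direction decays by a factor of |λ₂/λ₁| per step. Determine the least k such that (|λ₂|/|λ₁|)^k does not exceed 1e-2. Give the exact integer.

8

|λ₂/λ₁| = 2.85/5.35 = 0.53271
Need k ≥ ln(1e-2) / ln(0.53271) = -4.6052 / -0.6298 ≈ 7.312
Smallest integer k satisfying the bound: 8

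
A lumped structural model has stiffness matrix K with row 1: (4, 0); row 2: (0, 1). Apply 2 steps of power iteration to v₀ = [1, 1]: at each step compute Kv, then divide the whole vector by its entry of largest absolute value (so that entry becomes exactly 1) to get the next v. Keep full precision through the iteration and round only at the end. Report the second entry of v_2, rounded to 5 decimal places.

Kv0 = (4.000000, 1.000000); divide by 4.000000 → v1 = (1.000000, 0.250000)
Kv1 = (4.000000, 0.250000); divide by 4.000000 → v2 = (1.000000, 0.062500)
Requested entry of v2: 1/16 = 0.06250

0.06250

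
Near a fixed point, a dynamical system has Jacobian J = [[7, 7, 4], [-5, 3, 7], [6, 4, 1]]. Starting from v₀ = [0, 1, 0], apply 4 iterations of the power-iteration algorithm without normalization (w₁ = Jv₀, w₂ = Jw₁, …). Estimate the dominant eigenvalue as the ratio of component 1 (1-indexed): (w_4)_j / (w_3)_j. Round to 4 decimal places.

λ ≈ 9.5967

w1 = Jv₀ = (7·0 + 7·1 + 4·0; (-5)·0 + 3·1 + 7·0; 6·0 + 4·1 + 1·0) = (7, 3, 4)
w2 = Jw1 = (7·7 + 7·3 + 4·4; (-5)·7 + 3·3 + 7·4; 6·7 + 4·3 + 1·4) = (86, 2, 58)
w3 = Jw2 = (848, -18, 582)
w4 = Jw3 = (8138, -220, 5598)
Ratio at component: 8138 / 848 = 9.5967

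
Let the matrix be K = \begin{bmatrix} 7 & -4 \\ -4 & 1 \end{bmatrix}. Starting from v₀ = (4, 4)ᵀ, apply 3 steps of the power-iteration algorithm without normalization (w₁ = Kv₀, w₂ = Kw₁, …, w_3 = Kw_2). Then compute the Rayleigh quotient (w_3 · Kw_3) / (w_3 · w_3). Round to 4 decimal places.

λ ≈ 8.9998

w1 = Kv₀ = (7·4 + (-4)·4; (-4)·4 + 1·4) = (12, -12)
w2 = Kw1 = (7·12 + (-4)·(-12); (-4)·12 + 1·(-12)) = (132, -60)
w3 = Kw2 = (1164, -588)
Kw3 = (10500, -5244)
w3·Kw3 = 1164·10500 + (-588)·(-5244) = 15305472; w3·w3 = 1164·1164 + (-588)·(-588) = 1700640
λ ≈ 15305472/1700640 = 8.9998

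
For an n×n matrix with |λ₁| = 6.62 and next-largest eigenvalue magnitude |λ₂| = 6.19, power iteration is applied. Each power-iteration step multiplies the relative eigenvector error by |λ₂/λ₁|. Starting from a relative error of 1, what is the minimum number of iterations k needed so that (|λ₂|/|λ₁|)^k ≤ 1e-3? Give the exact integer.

103

|λ₂/λ₁| = 6.19/6.62 = 0.93505
Need k ≥ ln(1e-3) / ln(0.93505) = -6.9078 / -0.0672 ≈ 102.855
Smallest integer k satisfying the bound: 103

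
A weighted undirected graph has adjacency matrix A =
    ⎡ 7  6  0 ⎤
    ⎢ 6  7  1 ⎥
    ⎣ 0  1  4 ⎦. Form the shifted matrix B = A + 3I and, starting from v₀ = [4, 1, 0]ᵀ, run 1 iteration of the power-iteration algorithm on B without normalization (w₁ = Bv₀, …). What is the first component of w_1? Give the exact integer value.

B = A + 3I has rows (10, 6, 0); (6, 10, 1); (0, 1, 7)
w1 = Bv₀ = (10·4 + 6·1 + 0·0; 6·4 + 10·1 + 1·0; 0·4 + 1·1 + 7·0) = (46, 34, 1)
Requested component of w1: 46

46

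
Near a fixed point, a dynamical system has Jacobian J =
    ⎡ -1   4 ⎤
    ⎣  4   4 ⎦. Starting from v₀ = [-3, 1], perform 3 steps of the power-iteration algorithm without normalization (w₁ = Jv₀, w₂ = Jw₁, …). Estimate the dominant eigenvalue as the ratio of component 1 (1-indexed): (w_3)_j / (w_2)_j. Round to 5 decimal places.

λ ≈ -0.58974

w1 = Jv₀ = (7, -8)
w2 = Jw1 = (-39, -4)
w3 = Jw2 = (23, -172)
Ratio at component: 23 / -39 = -0.58974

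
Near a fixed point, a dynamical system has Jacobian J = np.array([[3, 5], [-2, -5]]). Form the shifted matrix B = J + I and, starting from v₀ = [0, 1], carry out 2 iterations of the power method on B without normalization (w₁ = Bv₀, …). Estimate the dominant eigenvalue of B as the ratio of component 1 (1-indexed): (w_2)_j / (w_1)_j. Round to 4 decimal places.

0.0000

B = J + I has rows (4, 5); (-2, -4)
w1 = Bv₀ = (4·0 + 5·1; (-2)·0 + (-4)·1) = (5, -4)
w2 = Bw1 = (4·5 + 5·(-4); (-2)·5 + (-4)·(-4)) = (0, 6)
Ratio: 0/5 = 0.0000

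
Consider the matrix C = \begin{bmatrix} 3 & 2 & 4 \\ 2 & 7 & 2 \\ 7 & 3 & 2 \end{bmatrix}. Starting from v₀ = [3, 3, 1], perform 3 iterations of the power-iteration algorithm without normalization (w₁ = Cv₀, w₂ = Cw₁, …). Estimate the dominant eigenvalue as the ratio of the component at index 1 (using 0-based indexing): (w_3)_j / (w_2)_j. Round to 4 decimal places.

10.4557

w1 = Cv₀ = (3·3 + 2·3 + 4·1; 2·3 + 7·3 + 2·1; 7·3 + 3·3 + 2·1) = (19, 29, 32)
w2 = Cw1 = (3·19 + 2·29 + 4·32; 2·19 + 7·29 + 2·32; 7·19 + 3·29 + 2·32) = (243, 305, 284)
w3 = Cw2 = (2475, 3189, 3184)
Ratio at component: 3189 / 305 = 10.4557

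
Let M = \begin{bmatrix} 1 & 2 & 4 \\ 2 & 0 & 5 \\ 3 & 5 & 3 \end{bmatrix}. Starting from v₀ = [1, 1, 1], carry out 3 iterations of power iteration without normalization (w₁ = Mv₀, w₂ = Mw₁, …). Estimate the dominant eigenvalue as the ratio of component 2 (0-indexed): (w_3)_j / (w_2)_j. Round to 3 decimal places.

w1 = Mv₀ = (7, 7, 11)
w2 = Mw1 = (65, 69, 89)
w3 = Mw2 = (559, 575, 807)
Ratio at component: 807 / 89 = 9.067

λ ≈ 9.067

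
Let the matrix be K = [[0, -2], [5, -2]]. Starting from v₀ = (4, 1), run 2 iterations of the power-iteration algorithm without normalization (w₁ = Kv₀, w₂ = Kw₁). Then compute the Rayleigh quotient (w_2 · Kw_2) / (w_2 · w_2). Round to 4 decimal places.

λ ≈ 0.2157

w1 = Kv₀ = (0·4 + (-2)·1; 5·4 + (-2)·1) = (-2, 18)
w2 = Kw1 = (0·(-2) + (-2)·18; 5·(-2) + (-2)·18) = (-36, -46)
Kw2 = (92, -88)
w2·Kw2 = (-36)·92 + (-46)·(-88) = 736; w2·w2 = (-36)·(-36) + (-46)·(-46) = 3412
λ ≈ 736/3412 = 0.2157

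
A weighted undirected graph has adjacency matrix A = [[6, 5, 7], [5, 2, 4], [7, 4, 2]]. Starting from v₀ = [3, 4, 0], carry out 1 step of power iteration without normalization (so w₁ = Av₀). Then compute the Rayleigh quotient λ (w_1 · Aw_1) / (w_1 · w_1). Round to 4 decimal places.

λ ≈ 14.2705

w1 = Av₀ = (38, 23, 37)
Aw1 = (602, 384, 432)
w1·Aw1 = 38·602 + 23·384 + 37·432 = 47692; w1·w1 = 38·38 + 23·23 + 37·37 = 3342
λ ≈ 47692/3342 = 14.2705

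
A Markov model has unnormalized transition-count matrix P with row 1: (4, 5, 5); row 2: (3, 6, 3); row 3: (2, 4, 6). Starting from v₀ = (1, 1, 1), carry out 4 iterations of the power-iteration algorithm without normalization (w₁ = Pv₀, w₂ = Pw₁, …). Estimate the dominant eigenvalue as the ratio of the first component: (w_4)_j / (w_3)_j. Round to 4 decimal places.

12.4594

w1 = Pv₀ = (4·1 + 5·1 + 5·1; 3·1 + 6·1 + 3·1; 2·1 + 4·1 + 6·1) = (14, 12, 12)
w2 = Pw1 = (4·14 + 5·12 + 5·12; 3·14 + 6·12 + 3·12; 2·14 + 4·12 + 6·12) = (176, 150, 148)
w3 = Pw2 = (2194, 1872, 1840)
w4 = Pw3 = (27336, 23334, 22916)
Ratio at component: 27336 / 2194 = 12.4594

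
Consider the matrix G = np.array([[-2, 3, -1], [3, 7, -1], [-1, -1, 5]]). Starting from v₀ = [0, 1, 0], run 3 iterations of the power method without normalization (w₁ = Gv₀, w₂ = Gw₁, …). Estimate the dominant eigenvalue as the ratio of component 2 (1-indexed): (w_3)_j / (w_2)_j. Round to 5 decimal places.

w1 = Gv₀ = (3, 7, -1)
w2 = Gw1 = (16, 59, -15)
w3 = Gw2 = (160, 476, -150)
Ratio at component: 476 / 59 = 8.06780

8.06780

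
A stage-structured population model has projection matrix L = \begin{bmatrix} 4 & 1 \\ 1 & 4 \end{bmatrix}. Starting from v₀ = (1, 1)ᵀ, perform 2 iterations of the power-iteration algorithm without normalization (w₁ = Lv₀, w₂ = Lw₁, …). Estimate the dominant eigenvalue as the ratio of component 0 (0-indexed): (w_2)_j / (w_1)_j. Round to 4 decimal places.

5.0000

w1 = Lv₀ = (5, 5)
w2 = Lw1 = (25, 25)
Ratio at component: 25 / 5 = 5.0000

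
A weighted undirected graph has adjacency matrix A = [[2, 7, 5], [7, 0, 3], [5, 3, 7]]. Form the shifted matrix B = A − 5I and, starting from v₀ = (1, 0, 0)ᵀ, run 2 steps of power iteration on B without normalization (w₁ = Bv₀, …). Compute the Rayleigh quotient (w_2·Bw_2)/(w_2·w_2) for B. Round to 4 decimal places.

-7.5751

B = A − 5I has rows (-3, 7, 5); (7, -5, 3); (5, 3, 2)
w1 = Bv₀ = (-3, 7, 5)
w2 = Bw1 = (83, -41, 16)
Bw2 = (-456, 834, 324)
w2·Bw2 = -66858; w2·w2 = 8826; μ ≈ -66858/8826 = -7.5751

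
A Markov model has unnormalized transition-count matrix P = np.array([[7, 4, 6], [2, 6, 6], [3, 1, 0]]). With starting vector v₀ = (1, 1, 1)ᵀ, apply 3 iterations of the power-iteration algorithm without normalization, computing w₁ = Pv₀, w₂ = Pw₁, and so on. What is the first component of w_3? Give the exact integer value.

2351

w1 = Pv₀ = (7·1 + 4·1 + 6·1; 2·1 + 6·1 + 6·1; 3·1 + 1·1 + 0·1) = (17, 14, 4)
w2 = Pw1 = (7·17 + 4·14 + 6·4; 2·17 + 6·14 + 6·4; 3·17 + 1·14 + 0·4) = (199, 142, 65)
w3 = Pw2 = (2351, 1640, 739)
The requested component of w3 is 2351.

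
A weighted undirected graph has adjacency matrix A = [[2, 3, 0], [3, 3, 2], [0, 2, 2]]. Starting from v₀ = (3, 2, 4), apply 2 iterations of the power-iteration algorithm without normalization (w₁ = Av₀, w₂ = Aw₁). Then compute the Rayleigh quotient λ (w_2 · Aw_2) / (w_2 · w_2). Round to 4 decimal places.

λ ≈ 6.1319

w1 = Av₀ = (12, 23, 12)
w2 = Aw1 = (93, 129, 70)
Aw2 = (573, 806, 398)
w2·Aw2 = 93·573 + 129·806 + 70·398 = 185123; w2·w2 = 93·93 + 129·129 + 70·70 = 30190
λ ≈ 185123/30190 = 6.1319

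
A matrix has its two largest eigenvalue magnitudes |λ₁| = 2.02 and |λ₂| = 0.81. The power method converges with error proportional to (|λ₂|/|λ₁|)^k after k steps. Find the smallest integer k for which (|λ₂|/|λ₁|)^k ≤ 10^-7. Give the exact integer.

18

|λ₂/λ₁| = 0.81/2.02 = 0.40099
Need k ≥ ln(10^-7) / ln(0.40099) = -16.1181 / -0.9138 ≈ 17.638
Smallest integer k satisfying the bound: 18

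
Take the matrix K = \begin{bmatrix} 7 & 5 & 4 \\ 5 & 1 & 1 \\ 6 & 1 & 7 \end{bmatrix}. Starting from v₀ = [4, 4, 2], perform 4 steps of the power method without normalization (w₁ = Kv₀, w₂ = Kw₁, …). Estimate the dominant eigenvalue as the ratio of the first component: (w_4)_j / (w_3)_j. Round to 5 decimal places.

13.37263

w1 = Kv₀ = (56, 26, 42)
w2 = Kw1 = (690, 348, 656)
w3 = Kw2 = (9194, 4454, 9080)
w4 = Kw3 = (122948, 59504, 123178)
Ratio at component: 122948 / 9194 = 13.37263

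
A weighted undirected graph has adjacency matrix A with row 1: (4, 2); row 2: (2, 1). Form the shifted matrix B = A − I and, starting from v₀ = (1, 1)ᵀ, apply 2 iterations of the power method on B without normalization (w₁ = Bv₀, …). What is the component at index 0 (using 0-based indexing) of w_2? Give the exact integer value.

19

B = A − I has rows (3, 2); (2, 0)
w1 = Bv₀ = (3·1 + 2·1; 2·1 + 0·1) = (5, 2)
w2 = Bw1 = (3·5 + 2·2; 2·5 + 0·2) = (19, 10)
Requested component of w2: 19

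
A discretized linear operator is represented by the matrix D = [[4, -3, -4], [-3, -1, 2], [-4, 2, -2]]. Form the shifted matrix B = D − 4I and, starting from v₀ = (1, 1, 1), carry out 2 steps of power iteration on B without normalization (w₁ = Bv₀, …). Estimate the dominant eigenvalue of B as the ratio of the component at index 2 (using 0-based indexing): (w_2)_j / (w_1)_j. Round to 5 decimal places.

μ ≈ -8.00000

B = D − 4I has rows (0, -3, -4); (-3, -5, 2); (-4, 2, -6)
w1 = Bv₀ = (0·1 + (-3)·1 + (-4)·1; (-3)·1 + (-5)·1 + 2·1; (-4)·1 + 2·1 + (-6)·1) = (-7, -6, -8)
w2 = Bw1 = (0·(-7) + (-3)·(-6) + (-4)·(-8); (-3)·(-7) + (-5)·(-6) + 2·(-8); (-4)·(-7) + 2·(-6) + (-6)·(-8)) = (50, 35, 64)
Ratio: 64/-8 = -8.00000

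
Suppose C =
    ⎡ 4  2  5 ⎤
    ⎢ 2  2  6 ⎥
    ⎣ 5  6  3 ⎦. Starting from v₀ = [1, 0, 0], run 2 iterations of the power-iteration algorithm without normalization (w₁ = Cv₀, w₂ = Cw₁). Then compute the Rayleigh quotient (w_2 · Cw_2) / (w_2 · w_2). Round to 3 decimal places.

11.779

w1 = Cv₀ = (4, 2, 5)
w2 = Cw1 = (45, 42, 47)
Cw2 = (499, 456, 618)
w2·Cw2 = 45·499 + 42·456 + 47·618 = 70653; w2·w2 = 45·45 + 42·42 + 47·47 = 5998
λ ≈ 70653/5998 = 11.779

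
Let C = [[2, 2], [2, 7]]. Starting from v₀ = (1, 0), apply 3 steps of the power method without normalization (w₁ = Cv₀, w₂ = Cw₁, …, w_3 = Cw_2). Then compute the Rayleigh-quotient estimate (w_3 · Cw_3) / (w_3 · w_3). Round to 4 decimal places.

w1 = Cv₀ = (2, 2)
w2 = Cw1 = (8, 18)
w3 = Cw2 = (52, 142)
Cw3 = (388, 1098)
w3·Cw3 = 52·388 + 142·1098 = 176092; w3·w3 = 52·52 + 142·142 = 22868
λ ≈ 176092/22868 = 7.7004

7.7004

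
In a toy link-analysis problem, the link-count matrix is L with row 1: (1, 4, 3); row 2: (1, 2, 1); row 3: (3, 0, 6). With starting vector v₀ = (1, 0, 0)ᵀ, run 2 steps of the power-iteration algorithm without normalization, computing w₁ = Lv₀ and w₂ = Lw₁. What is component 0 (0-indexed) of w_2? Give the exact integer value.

14

w1 = Lv₀ = (1·1 + 4·0 + 3·0; 1·1 + 2·0 + 1·0; 3·1 + 0·0 + 6·0) = (1, 1, 3)
w2 = Lw1 = (1·1 + 4·1 + 3·3; 1·1 + 2·1 + 1·3; 3·1 + 0·1 + 6·3) = (14, 6, 21)
The requested component of w2 is 14.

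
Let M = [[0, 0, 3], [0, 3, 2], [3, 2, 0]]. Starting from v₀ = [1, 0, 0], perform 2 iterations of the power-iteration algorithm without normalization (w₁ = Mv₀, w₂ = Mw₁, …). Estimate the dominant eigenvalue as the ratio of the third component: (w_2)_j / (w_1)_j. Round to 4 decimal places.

λ ≈ 0.0000

w1 = Mv₀ = (0·1 + 0·0 + 3·0; 0·1 + 3·0 + 2·0; 3·1 + 2·0 + 0·0) = (0, 0, 3)
w2 = Mw1 = (0·0 + 0·0 + 3·3; 0·0 + 3·0 + 2·3; 3·0 + 2·0 + 0·3) = (9, 6, 0)
Ratio at component: 0 / 3 = 0.0000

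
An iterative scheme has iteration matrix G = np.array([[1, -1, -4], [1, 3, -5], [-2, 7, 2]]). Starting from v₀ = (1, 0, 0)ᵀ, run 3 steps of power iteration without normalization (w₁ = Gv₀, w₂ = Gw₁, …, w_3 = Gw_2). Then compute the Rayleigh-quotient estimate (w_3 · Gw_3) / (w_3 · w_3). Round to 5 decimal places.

w1 = Gv₀ = (1·1 + (-1)·0 + (-4)·0; 1·1 + 3·0 + (-5)·0; (-2)·1 + 7·0 + 2·0) = (1, 1, -2)
w2 = Gw1 = (1·1 + (-1)·1 + (-4)·(-2); 1·1 + 3·1 + (-5)·(-2); (-2)·1 + 7·1 + 2·(-2)) = (8, 14, 1)
w3 = Gw2 = (-10, 45, 84)
Gw3 = (-391, -295, 503)
w3·Gw3 = (-10)·(-391) + 45·(-295) + 84·503 = 32887; w3·w3 = (-10)·(-10) + 45·45 + 84·84 = 9181
λ ≈ 32887/9181 = 3.58207

3.58207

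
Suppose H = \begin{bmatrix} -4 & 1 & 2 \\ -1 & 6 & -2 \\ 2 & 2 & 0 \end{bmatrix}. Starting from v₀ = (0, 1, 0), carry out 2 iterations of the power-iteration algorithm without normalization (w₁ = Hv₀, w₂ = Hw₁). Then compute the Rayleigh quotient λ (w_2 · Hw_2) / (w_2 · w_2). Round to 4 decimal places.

4.9941

w1 = Hv₀ = ((-4)·0 + 1·1 + 2·0; (-1)·0 + 6·1 + (-2)·0; 2·0 + 2·1 + 0·0) = (1, 6, 2)
w2 = Hw1 = ((-4)·1 + 1·6 + 2·2; (-1)·1 + 6·6 + (-2)·2; 2·1 + 2·6 + 0·2) = (6, 31, 14)
Hw2 = (35, 152, 74)
w2·Hw2 = 6·35 + 31·152 + 14·74 = 5958; w2·w2 = 6·6 + 31·31 + 14·14 = 1193
λ ≈ 5958/1193 = 4.9941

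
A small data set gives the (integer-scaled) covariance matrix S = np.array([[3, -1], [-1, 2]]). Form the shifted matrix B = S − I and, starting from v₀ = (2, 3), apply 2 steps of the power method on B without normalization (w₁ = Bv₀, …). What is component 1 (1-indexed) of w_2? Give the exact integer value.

1

B = S − I has rows (2, -1); (-1, 1)
w1 = Bv₀ = (1, 1)
w2 = Bw1 = (1, 0)
Requested component of w2: 1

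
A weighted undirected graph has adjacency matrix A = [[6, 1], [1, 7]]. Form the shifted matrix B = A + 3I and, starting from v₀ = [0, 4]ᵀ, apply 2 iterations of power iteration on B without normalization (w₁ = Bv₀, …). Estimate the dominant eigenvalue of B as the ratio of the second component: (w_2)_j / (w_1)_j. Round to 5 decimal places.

μ ≈ 10.10000

B = A + 3I has rows (9, 1); (1, 10)
w1 = Bv₀ = (4, 40)
w2 = Bw1 = (76, 404)
Ratio: 404/40 = 10.10000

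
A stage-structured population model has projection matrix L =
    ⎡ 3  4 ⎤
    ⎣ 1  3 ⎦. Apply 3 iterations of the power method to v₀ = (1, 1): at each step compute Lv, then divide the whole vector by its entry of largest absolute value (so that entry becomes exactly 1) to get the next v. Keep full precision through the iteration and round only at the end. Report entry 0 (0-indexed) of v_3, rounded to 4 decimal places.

1.0000

Lv0 = (7.00000, 4.00000); divide by 7.00000 → v1 = (1.00000, 0.57143)
Lv1 = (5.28571, 2.71429); divide by 5.28571 → v2 = (1.00000, 0.51351)
Lv2 = (5.05405, 2.54054); divide by 5.05405 → v3 = (1.00000, 0.50267)
Requested entry of v3: 187/187 = 1.0000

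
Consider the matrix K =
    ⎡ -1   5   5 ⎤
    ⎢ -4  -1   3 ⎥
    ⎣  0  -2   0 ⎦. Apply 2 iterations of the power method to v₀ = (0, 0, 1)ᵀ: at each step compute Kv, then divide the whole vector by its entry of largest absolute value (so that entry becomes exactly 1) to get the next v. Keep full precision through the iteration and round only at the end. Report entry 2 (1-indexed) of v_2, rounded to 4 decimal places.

1.0000

Kv0 = (5.00000, 3.00000, 0.00000); divide by 5.00000 → v1 = (1.00000, 0.60000, 0.00000)
Kv1 = (2.00000, -4.60000, -1.20000); divide by -4.60000 → v2 = (-0.43478, 1.00000, 0.26087)
Requested entry of v2: -23/-23 = 1.0000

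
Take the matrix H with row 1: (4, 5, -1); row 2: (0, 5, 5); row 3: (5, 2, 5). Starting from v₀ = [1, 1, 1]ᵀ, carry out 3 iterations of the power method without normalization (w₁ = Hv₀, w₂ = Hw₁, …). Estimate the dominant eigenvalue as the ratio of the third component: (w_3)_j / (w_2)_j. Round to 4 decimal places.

9.7500

w1 = Hv₀ = (4·1 + 5·1 + (-1)·1; 0·1 + 5·1 + 5·1; 5·1 + 2·1 + 5·1) = (8, 10, 12)
w2 = Hw1 = (4·8 + 5·10 + (-1)·12; 0·8 + 5·10 + 5·12; 5·8 + 2·10 + 5·12) = (70, 110, 120)
w3 = Hw2 = (710, 1150, 1170)
Ratio at component: 1170 / 120 = 9.7500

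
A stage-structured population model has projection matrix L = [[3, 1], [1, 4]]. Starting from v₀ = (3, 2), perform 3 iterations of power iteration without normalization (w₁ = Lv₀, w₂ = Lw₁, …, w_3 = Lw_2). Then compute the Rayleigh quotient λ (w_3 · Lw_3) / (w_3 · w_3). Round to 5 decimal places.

w1 = Lv₀ = (3·3 + 1·2; 1·3 + 4·2) = (11, 11)
w2 = Lw1 = (3·11 + 1·11; 1·11 + 4·11) = (44, 55)
w3 = Lw2 = (187, 264)
Lw3 = (825, 1243)
w3·Lw3 = 187·825 + 264·1243 = 482427; w3·w3 = 187·187 + 264·264 = 104665
λ ≈ 482427/104665 = 4.60925

4.60925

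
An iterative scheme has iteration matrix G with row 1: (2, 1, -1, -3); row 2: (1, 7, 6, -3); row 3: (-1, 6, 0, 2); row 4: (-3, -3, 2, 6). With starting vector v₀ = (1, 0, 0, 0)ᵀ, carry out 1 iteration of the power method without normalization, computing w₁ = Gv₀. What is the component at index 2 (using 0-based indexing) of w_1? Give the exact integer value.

w1 = Gv₀ = (2, 1, -1, -3)
The requested component of w1 is -1.

-1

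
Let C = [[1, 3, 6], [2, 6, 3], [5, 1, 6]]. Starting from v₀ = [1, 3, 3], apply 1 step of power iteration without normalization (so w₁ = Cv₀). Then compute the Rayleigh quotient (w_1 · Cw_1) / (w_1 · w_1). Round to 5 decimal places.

10.85180

w1 = Cv₀ = (28, 29, 26)
Cw1 = (271, 308, 325)
w1·Cw1 = 28·271 + 29·308 + 26·325 = 24970; w1·w1 = 28·28 + 29·29 + 26·26 = 2301
λ ≈ 24970/2301 = 10.85180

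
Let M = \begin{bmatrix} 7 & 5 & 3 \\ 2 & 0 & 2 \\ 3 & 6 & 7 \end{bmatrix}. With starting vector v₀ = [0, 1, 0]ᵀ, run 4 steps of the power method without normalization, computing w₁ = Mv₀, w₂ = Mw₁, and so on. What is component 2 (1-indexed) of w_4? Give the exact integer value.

w1 = Mv₀ = (7·0 + 5·1 + 3·0; 2·0 + 0·1 + 2·0; 3·0 + 6·1 + 7·0) = (5, 0, 6)
w2 = Mw1 = (7·5 + 5·0 + 3·6; 2·5 + 0·0 + 2·6; 3·5 + 6·0 + 7·6) = (53, 22, 57)
w3 = Mw2 = (652, 220, 690)
w4 = Mw3 = (7734, 2684, 8106)
The requested component of w4 is 2684.

2684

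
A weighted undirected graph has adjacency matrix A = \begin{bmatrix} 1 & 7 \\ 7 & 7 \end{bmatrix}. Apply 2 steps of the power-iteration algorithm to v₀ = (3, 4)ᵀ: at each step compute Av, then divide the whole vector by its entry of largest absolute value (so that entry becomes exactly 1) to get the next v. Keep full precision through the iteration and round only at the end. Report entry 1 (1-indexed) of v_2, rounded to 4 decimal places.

0.6679

Av0 = (31.00000, 49.00000); divide by 49.00000 → v1 = (0.63265, 1.00000)
Av1 = (7.63265, 11.42857); divide by 11.42857 → v2 = (0.66786, 1.00000)
Requested entry of v2: 374/560 = 0.6679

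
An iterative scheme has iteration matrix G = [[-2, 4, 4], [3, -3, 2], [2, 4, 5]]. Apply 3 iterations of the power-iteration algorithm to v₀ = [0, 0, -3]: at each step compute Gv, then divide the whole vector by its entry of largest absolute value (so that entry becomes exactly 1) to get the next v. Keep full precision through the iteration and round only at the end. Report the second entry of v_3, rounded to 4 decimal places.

0.3042

Gv0 = (-12.00000, -6.00000, -15.00000); divide by -15.00000 → v1 = (0.80000, 0.40000, 1.00000)
Gv1 = (4.00000, 3.20000, 8.20000); divide by 8.20000 → v2 = (0.48780, 0.39024, 1.00000)
Gv2 = (4.58537, 2.29268, 7.53659); divide by 7.53659 → v3 = (0.60841, 0.30421, 1.00000)
Requested entry of v3: -282/-927 = 0.3042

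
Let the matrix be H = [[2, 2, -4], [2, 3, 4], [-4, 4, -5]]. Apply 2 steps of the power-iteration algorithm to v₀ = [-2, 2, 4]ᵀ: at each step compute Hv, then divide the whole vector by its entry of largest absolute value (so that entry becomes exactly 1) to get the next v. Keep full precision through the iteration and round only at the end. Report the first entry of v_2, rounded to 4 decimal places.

Hv0 = (-16.00000, 18.00000, -4.00000); divide by 18.00000 → v1 = (-0.88889, 1.00000, -0.22222)
Hv1 = (1.11111, 0.33333, 8.66667); divide by 8.66667 → v2 = (0.12821, 0.03846, 1.00000)
Requested entry of v2: 20/156 = 0.1282

0.1282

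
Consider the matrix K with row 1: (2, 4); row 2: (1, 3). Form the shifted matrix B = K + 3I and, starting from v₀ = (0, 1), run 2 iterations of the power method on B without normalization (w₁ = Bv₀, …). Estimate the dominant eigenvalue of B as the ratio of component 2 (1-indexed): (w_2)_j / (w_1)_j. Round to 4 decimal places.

B = K + 3I has rows (5, 4); (1, 6)
w1 = Bv₀ = (5·0 + 4·1; 1·0 + 6·1) = (4, 6)
w2 = Bw1 = (5·4 + 4·6; 1·4 + 6·6) = (44, 40)
Ratio: 40/6 = 6.6667

μ ≈ 6.6667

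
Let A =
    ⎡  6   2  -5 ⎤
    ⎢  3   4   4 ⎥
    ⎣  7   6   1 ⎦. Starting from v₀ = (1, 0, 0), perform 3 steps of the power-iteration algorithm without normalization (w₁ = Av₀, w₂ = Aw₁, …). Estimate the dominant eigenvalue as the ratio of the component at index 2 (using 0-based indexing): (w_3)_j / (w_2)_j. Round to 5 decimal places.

w1 = Av₀ = (6, 3, 7)
w2 = Aw1 = (7, 58, 67)
w3 = Aw2 = (-177, 521, 464)
Ratio at component: 464 / 67 = 6.92537

λ ≈ 6.92537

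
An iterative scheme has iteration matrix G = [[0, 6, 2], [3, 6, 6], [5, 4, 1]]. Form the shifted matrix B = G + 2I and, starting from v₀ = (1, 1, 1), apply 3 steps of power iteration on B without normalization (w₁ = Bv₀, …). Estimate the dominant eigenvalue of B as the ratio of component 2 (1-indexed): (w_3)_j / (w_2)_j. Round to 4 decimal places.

B = G + 2I has rows (2, 6, 2); (3, 8, 6); (5, 4, 3)
w1 = Bv₀ = (2·1 + 6·1 + 2·1; 3·1 + 8·1 + 6·1; 5·1 + 4·1 + 3·1) = (10, 17, 12)
w2 = Bw1 = (2·10 + 6·17 + 2·12; 3·10 + 8·17 + 6·12; 5·10 + 4·17 + 3·12) = (146, 238, 154)
w3 = Bw2 = (2028, 3266, 2144)
Ratio: 3266/238 = 13.7227

13.7227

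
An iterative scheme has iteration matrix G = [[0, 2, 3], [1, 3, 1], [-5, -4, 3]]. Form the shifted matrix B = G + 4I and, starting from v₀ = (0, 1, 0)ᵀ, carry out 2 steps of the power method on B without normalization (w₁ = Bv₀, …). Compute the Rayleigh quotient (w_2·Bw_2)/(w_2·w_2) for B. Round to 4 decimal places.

B = G + 4I has rows (4, 2, 3); (1, 7, 1); (-5, -4, 7)
w1 = Bv₀ = (2, 7, -4)
w2 = Bw1 = (10, 47, -66)
Bw2 = (-64, 273, -700)
w2·Bw2 = 58391; w2·w2 = 6665; μ ≈ 58391/6665 = 8.7608

μ ≈ 8.7608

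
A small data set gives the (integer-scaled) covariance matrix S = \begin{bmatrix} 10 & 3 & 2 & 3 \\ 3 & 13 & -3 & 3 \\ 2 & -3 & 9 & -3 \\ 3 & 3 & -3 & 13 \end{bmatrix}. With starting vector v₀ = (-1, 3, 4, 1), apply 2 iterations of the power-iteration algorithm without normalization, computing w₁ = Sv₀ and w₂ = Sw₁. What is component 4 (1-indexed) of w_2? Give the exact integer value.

136

w1 = Sv₀ = (10, 27, 22, 7)
w2 = Sw1 = (246, 336, 116, 136)
The requested component of w2 is 136.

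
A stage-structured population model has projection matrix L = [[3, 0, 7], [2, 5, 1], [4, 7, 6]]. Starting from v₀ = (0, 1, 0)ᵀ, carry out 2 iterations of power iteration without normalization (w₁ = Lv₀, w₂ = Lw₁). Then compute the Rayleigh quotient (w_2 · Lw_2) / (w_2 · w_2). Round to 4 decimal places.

w1 = Lv₀ = (3·0 + 0·1 + 7·0; 2·0 + 5·1 + 1·0; 4·0 + 7·1 + 6·0) = (0, 5, 7)
w2 = Lw1 = (3·0 + 0·5 + 7·7; 2·0 + 5·5 + 1·7; 4·0 + 7·5 + 6·7) = (49, 32, 77)
Lw2 = (686, 335, 882)
w2·Lw2 = 49·686 + 32·335 + 77·882 = 112248; w2·w2 = 49·49 + 32·32 + 77·77 = 9354
λ ≈ 112248/9354 = 12.0000

12.0000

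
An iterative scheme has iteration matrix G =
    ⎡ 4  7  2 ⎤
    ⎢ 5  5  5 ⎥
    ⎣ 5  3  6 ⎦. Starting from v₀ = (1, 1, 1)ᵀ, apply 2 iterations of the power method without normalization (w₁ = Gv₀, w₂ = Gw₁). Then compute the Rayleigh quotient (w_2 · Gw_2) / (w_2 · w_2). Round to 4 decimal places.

w1 = Gv₀ = (4·1 + 7·1 + 2·1; 5·1 + 5·1 + 5·1; 5·1 + 3·1 + 6·1) = (13, 15, 14)
w2 = Gw1 = (4·13 + 7·15 + 2·14; 5·13 + 5·15 + 5·14; 5·13 + 3·15 + 6·14) = (185, 210, 194)
Gw2 = (2598, 2945, 2719)
w2·Gw2 = 185·2598 + 210·2945 + 194·2719 = 1626566; w2·w2 = 185·185 + 210·210 + 194·194 = 115961
λ ≈ 1626566/115961 = 14.0268

14.0268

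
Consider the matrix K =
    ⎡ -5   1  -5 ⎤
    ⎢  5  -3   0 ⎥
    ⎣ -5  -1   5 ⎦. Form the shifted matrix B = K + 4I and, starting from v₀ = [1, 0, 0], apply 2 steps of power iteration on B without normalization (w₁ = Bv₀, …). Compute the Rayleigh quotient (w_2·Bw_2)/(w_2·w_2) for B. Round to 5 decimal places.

B = K + 4I has rows (-1, 1, -5); (5, 1, 0); (-5, -1, 9)
w1 = Bv₀ = ((-1)·1 + 1·0 + (-5)·0; 5·1 + 1·0 + 0·0; (-5)·1 + (-1)·0 + 9·0) = (-1, 5, -5)
w2 = Bw1 = ((-1)·(-1) + 1·5 + (-5)·(-5); 5·(-1) + 1·5 + 0·(-5); (-5)·(-1) + (-1)·5 + 9·(-5)) = (31, 0, -45)
Bw2 = (194, 155, -560)
w2·Bw2 = 31214; w2·w2 = 2986; μ ≈ 31214/2986 = 10.45345

10.45345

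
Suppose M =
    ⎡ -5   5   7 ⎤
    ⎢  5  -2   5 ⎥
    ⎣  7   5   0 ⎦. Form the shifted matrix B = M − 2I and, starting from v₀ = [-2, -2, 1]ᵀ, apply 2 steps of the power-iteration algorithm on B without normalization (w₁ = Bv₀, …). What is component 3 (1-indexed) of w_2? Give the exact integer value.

B = M − 2I has rows (-7, 5, 7); (5, -4, 5); (7, 5, -2)
w1 = Bv₀ = (11, 3, -26)
w2 = Bw1 = (-244, -87, 144)
Requested component of w2: 144

144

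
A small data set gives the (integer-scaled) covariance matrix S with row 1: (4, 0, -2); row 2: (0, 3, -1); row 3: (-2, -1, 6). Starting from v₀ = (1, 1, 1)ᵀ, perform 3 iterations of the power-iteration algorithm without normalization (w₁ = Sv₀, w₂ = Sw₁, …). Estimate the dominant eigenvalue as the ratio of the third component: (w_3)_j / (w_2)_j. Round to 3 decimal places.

5.417

w1 = Sv₀ = (2, 2, 3)
w2 = Sw1 = (2, 3, 12)
w3 = Sw2 = (-16, -3, 65)
Ratio at component: 65 / 12 = 5.417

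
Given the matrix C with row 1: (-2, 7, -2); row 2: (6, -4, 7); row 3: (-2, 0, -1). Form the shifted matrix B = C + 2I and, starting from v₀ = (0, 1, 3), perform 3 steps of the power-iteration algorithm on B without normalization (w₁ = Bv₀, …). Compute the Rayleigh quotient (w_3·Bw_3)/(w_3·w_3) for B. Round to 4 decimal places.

-5.0012

B = C + 2I has rows (0, 7, -2); (6, -2, 7); (-2, 0, 1)
w1 = Bv₀ = (1, 19, 3)
w2 = Bw1 = (127, -11, 1)
w3 = Bw2 = (-79, 791, -253)
Bw3 = (6043, -3827, -95)
w3·Bw3 = -3480519; w3·w3 = 695931; μ ≈ -3480519/695931 = -5.0012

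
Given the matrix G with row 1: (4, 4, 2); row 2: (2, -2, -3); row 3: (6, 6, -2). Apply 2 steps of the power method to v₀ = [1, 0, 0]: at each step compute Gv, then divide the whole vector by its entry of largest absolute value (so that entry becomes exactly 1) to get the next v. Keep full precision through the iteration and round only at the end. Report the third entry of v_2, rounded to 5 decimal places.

0.66667

Gv0 = (4.000000, 2.000000, 6.000000); divide by 6.000000 → v1 = (0.666667, 0.333333, 1.000000)
Gv1 = (6.000000, -2.333333, 4.000000); divide by 6.000000 → v2 = (1.000000, -0.388889, 0.666667)
Requested entry of v2: 24/36 = 0.66667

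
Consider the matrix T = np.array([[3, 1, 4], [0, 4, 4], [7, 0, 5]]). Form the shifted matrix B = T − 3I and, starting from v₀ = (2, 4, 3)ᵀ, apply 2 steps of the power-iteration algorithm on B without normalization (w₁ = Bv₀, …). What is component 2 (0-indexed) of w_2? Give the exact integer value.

152

B = T − 3I has rows (0, 1, 4); (0, 1, 4); (7, 0, 2)
w1 = Bv₀ = (0·2 + 1·4 + 4·3; 0·2 + 1·4 + 4·3; 7·2 + 0·4 + 2·3) = (16, 16, 20)
w2 = Bw1 = (0·16 + 1·16 + 4·20; 0·16 + 1·16 + 4·20; 7·16 + 0·16 + 2·20) = (96, 96, 152)
Requested component of w2: 152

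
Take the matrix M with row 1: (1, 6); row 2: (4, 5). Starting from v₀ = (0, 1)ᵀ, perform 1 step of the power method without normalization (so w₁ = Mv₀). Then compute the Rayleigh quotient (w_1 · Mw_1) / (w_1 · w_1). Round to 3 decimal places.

w1 = Mv₀ = (6, 5)
Mw1 = (36, 49)
w1·Mw1 = 6·36 + 5·49 = 461; w1·w1 = 6·6 + 5·5 = 61
λ ≈ 461/61 = 7.557

7.557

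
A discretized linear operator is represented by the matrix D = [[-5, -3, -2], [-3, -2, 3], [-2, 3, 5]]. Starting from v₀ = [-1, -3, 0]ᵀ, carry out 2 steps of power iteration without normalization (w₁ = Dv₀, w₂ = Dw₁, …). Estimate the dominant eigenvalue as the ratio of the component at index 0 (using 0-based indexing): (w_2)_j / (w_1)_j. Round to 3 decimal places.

w1 = Dv₀ = (14, 9, -7)
w2 = Dw1 = (-83, -81, -36)
Ratio at component: -83 / 14 = -5.929

λ ≈ -5.929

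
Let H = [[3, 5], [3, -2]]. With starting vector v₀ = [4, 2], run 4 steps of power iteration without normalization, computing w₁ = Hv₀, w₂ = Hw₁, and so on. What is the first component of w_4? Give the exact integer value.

2794

w1 = Hv₀ = (22, 8)
w2 = Hw1 = (106, 50)
w3 = Hw2 = (568, 218)
w4 = Hw3 = (2794, 1268)
The requested component of w4 is 2794.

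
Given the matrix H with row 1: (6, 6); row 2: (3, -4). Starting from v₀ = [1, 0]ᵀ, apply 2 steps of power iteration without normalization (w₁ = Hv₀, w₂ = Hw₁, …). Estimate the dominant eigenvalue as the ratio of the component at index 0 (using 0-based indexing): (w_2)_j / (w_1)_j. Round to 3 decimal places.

λ ≈ 9.000

w1 = Hv₀ = (6·1 + 6·0; 3·1 + (-4)·0) = (6, 3)
w2 = Hw1 = (6·6 + 6·3; 3·6 + (-4)·3) = (54, 6)
Ratio at component: 54 / 6 = 9.000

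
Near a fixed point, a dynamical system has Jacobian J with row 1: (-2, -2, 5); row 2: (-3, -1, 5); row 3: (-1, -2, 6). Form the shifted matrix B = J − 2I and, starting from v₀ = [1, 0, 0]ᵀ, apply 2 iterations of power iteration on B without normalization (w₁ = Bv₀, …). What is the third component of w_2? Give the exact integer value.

6

B = J − 2I has rows (-4, -2, 5); (-3, -3, 5); (-1, -2, 4)
w1 = Bv₀ = (-4, -3, -1)
w2 = Bw1 = (17, 16, 6)
Requested component of w2: 6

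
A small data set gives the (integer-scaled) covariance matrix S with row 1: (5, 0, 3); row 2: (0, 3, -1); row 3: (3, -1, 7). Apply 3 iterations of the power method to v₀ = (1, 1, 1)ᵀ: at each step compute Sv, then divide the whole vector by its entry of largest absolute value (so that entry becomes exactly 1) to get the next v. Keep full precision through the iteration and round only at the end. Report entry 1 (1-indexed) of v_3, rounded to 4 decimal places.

0.7384

Sv0 = (8.00000, 2.00000, 9.00000); divide by 9.00000 → v1 = (0.88889, 0.22222, 1.00000)
Sv1 = (7.44444, -0.33333, 9.44444); divide by 9.44444 → v2 = (0.78824, -0.03529, 1.00000)
Sv2 = (6.94118, -1.10588, 9.40000); divide by 9.40000 → v3 = (0.73842, -0.11765, 1.00000)
Requested entry of v3: 590/799 = 0.7384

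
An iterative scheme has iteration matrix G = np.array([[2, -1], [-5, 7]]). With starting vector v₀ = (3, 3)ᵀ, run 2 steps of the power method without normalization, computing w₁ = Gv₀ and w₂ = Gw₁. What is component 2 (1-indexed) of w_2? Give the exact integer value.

w1 = Gv₀ = (2·3 + (-1)·3; (-5)·3 + 7·3) = (3, 6)
w2 = Gw1 = (2·3 + (-1)·6; (-5)·3 + 7·6) = (0, 27)
The requested component of w2 is 27.

27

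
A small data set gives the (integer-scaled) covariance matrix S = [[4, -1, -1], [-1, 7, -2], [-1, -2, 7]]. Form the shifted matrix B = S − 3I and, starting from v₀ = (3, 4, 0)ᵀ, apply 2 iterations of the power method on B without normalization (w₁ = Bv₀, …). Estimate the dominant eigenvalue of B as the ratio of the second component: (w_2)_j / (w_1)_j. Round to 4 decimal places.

B = S − 3I has rows (1, -1, -1); (-1, 4, -2); (-1, -2, 4)
w1 = Bv₀ = (1·3 + (-1)·4 + (-1)·0; (-1)·3 + 4·4 + (-2)·0; (-1)·3 + (-2)·4 + 4·0) = (-1, 13, -11)
w2 = Bw1 = (1·(-1) + (-1)·13 + (-1)·(-11); (-1)·(-1) + 4·13 + (-2)·(-11); (-1)·(-1) + (-2)·13 + 4·(-11)) = (-3, 75, -69)
Ratio: 75/13 = 5.7692

μ ≈ 5.7692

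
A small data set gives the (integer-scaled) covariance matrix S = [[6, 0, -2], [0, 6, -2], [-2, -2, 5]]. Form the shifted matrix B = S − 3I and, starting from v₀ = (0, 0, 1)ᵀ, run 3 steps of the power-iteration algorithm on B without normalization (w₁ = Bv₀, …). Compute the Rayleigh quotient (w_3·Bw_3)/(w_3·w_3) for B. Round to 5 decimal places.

B = S − 3I has rows (3, 0, -2); (0, 3, -2); (-2, -2, 2)
w1 = Bv₀ = (-2, -2, 2)
w2 = Bw1 = (-10, -10, 12)
w3 = Bw2 = (-54, -54, 64)
Bw3 = (-290, -290, 344)
w3·Bw3 = 53336; w3·w3 = 9928; μ ≈ 53336/9928 = 5.37228

5.37228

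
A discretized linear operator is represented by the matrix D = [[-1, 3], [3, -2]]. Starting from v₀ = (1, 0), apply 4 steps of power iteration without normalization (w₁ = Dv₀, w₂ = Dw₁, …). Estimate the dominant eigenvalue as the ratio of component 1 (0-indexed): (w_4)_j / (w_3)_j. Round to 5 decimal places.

λ ≈ -4.31250

w1 = Dv₀ = ((-1)·1 + 3·0; 3·1 + (-2)·0) = (-1, 3)
w2 = Dw1 = ((-1)·(-1) + 3·3; 3·(-1) + (-2)·3) = (10, -9)
w3 = Dw2 = (-37, 48)
w4 = Dw3 = (181, -207)
Ratio at component: -207 / 48 = -4.31250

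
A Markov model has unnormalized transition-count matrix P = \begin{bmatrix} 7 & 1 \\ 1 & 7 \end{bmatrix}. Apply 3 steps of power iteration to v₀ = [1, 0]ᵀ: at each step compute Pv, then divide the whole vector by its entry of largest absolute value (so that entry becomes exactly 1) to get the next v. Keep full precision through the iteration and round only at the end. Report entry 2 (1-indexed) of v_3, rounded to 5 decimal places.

Pv0 = (7.000000, 1.000000); divide by 7.000000 → v1 = (1.000000, 0.142857)
Pv1 = (7.142857, 2.000000); divide by 7.142857 → v2 = (1.000000, 0.280000)
Pv2 = (7.280000, 2.960000); divide by 7.280000 → v3 = (1.000000, 0.406593)
Requested entry of v3: 148/364 = 0.40659

0.40659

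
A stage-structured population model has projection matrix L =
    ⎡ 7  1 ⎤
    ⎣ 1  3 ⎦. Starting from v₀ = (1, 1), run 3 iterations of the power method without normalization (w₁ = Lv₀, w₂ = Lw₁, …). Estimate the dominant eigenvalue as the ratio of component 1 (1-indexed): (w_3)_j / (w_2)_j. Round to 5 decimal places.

w1 = Lv₀ = (7·1 + 1·1; 1·1 + 3·1) = (8, 4)
w2 = Lw1 = (7·8 + 1·4; 1·8 + 3·4) = (60, 20)
w3 = Lw2 = (440, 120)
Ratio at component: 440 / 60 = 7.33333

7.33333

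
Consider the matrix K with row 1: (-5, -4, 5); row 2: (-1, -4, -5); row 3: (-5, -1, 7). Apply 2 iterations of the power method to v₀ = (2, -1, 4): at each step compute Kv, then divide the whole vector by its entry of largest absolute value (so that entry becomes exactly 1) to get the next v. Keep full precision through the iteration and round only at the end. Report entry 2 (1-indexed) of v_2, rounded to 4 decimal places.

Kv0 = (14.00000, -18.00000, 19.00000); divide by 19.00000 → v1 = (0.73684, -0.94737, 1.00000)
Kv1 = (5.10526, -1.94737, 4.26316); divide by 5.10526 → v2 = (1.00000, -0.38144, 0.83505)
Requested entry of v2: -37/97 = -0.3814

-0.3814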